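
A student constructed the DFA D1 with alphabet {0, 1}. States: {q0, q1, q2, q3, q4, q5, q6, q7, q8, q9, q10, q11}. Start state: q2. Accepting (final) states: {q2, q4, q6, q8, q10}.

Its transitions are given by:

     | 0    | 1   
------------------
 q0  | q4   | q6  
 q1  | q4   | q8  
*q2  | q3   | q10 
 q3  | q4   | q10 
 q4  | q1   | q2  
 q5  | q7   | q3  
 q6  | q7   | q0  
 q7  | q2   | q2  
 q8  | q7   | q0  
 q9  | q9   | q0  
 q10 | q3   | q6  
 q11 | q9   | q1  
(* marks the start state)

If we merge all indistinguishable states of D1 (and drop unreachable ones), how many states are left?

Reachable states from the start: {q0,q1,q2,q3,q4,q6,q7,q8,q10}. Unreachable: {q5,q9,q11} — drop them.
Start with accepting vs non-accepting: {q2,q4,q6,q8,q10} | {q0,q1,q3,q7}.
On input 1, block {q2,q4,q6,q8,q10} splits into {q2,q4,q10} and {q6,q8}.
Split {q2,q4,q10} by δ(·,1) → {q2,q4} and {q10}.
Refine {q2,q4} on symbol 1: members go to different blocks, giving {q2} and {q4}.
Refine {q0,q1,q3,q7} on symbol 0: members go to different blocks, giving {q0,q1,q3} and {q7}.
Split {q0,q1,q3} by δ(·,1) → {q0,q1} and {q3}.
The partition is now stable with 7 blocks: {q2} | {q0,q1} | {q6,q8} | {q10} | {q4} | {q7} | {q3}.

7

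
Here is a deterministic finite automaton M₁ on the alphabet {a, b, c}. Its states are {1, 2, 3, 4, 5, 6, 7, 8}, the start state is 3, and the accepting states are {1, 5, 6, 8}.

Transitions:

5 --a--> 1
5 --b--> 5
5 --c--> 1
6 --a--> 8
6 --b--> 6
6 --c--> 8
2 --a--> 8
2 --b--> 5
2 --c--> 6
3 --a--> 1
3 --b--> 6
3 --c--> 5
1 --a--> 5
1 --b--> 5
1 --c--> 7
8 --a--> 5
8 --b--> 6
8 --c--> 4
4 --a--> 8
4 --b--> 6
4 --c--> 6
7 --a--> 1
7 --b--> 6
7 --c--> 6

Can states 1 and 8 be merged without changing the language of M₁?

First remove the unreachable states {2}; 7 states remain.
P0 = {1,5,6,8} | {3,4,7}.
On input c, block {1,5,6,8} splits into {1,8} and {5,6}.
The partition is now stable with 3 blocks: {1,8} | {3,4,7} | {5,6}.
1 and 8 lie in the same block of the stable partition, so they are equivalent — no string distinguishes them.

Yes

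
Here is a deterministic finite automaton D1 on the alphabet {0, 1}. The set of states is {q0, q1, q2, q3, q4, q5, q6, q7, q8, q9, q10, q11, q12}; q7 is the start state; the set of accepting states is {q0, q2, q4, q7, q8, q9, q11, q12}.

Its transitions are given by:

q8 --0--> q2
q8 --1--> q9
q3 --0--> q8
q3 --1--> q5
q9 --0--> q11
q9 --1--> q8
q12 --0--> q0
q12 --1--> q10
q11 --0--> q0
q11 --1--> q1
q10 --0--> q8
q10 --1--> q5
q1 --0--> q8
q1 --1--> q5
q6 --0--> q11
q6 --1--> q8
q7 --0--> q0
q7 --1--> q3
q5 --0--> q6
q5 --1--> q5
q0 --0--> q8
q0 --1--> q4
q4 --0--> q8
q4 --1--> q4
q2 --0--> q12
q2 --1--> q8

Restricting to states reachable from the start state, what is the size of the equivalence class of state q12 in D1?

Every state is reachable, so we keep all 13.
Start with accepting vs non-accepting: {q0,q2,q4,q7,q8,q9,q11,q12} | {q1,q3,q5,q6,q10}.
Refine {q0,q2,q4,q7,q8,q9,q11,q12} on symbol 1: members go to different blocks, giving {q0,q2,q4,q8,q9} and {q7,q11,q12}.
Refine {q0,q2,q4,q8,q9} on symbol 0: members go to different blocks, giving {q0,q4,q8} and {q2,q9}.
Refine {q0,q4,q8} on symbol 0: members go to different blocks, giving {q0,q4} and {q8}.
Refine {q1,q3,q5,q6,q10} on symbol 0: members go to different blocks, giving {q1,q3,q10} and {q5} and {q6}.
The partition is now stable with 7 blocks: {q0,q4} | {q1,q3,q10} | {q7,q11,q12} | {q2,q9} | {q8} | {q5} | {q6}.
State q12 belongs to the block {q7,q11,q12}, which has 3 states.

3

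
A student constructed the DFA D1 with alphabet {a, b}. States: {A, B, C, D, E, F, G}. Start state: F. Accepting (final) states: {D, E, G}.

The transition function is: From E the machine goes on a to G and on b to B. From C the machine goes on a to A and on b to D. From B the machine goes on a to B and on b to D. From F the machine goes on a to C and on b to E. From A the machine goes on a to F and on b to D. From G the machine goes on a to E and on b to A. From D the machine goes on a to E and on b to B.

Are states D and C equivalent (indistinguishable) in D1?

Start with accepting vs non-accepting: {D,E,G} | {A,B,C,F}.
The partition is now stable with 2 blocks: {D,E,G} | {A,B,C,F}.
D and C end up in different blocks, so they are distinguishable. For instance, the string 'ε' is accepted from only D.

No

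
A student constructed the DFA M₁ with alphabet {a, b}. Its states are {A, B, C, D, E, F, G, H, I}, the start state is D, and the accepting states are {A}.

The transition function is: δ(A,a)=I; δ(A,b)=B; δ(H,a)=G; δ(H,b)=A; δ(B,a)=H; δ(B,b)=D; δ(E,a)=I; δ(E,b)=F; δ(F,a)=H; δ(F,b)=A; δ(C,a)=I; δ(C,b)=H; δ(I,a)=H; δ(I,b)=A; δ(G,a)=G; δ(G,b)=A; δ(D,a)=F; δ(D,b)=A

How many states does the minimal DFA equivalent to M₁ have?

Reachable states from the start: {A,B,D,F,G,H,I}. Unreachable: {C,E} — drop them.
Initial partition by acceptance: {A} | {B,D,F,G,H,I}.
Split {B,D,F,G,H,I} by δ(·,b) → {D,F,G,H,I} and {B}.
Stable partition: {A} | {D,F,G,H,I} | {B} — 3 equivalence classes.

3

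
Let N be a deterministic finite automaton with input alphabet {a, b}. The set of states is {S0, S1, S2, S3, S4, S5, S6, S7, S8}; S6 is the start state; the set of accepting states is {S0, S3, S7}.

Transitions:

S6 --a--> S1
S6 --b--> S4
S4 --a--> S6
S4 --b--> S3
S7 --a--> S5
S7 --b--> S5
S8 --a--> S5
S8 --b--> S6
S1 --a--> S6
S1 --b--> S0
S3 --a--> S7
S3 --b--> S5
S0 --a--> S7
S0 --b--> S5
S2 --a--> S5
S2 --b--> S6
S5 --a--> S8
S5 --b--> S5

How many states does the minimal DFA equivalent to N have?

6

States {S2} cannot be reached from the start state, so discard them.
Start with accepting vs non-accepting: {S0,S3,S7} | {S1,S4,S5,S6,S8}.
Split {S0,S3,S7} by δ(·,a) → {S0,S3} and {S7}.
Refine {S1,S4,S5,S6,S8} on symbol b: members go to different blocks, giving {S5,S6,S8} and {S1,S4}.
On input a, block {S5,S6,S8} splits into {S5,S8} and {S6}.
Refine {S5,S8} on symbol b: members go to different blocks, giving {S5} and {S8}.
The partition is now stable with 6 blocks: {S0,S3} | {S5} | {S7} | {S1,S4} | {S6} | {S8}.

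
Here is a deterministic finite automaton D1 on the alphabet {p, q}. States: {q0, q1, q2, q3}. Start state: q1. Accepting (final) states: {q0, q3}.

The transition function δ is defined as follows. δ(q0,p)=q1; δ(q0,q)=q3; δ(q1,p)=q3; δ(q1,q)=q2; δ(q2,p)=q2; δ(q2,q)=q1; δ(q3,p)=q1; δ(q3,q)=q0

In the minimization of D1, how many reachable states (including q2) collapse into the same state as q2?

Initial partition by acceptance: {q0,q3} | {q1,q2}.
On input p, block {q1,q2} splits into {q1} and {q2}.
Stable partition: {q0,q3} | {q1} | {q2} — 3 equivalence classes.
The equivalence class containing q2 is {q2}, of size 1.

1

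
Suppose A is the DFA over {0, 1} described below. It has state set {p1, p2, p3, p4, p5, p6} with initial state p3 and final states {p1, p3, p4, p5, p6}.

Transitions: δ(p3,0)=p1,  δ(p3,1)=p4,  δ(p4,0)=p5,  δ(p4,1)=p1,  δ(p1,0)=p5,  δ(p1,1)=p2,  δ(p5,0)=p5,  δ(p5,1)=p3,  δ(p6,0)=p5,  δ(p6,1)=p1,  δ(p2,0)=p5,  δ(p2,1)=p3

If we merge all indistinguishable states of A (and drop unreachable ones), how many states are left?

5

States {p6} cannot be reached from the start state, so discard them.
Initial partition by acceptance: {p1,p3,p4,p5} | {p2}.
On input 1, block {p1,p3,p4,p5} splits into {p3,p4,p5} and {p1}.
Refine {p3,p4,p5} on symbol 0: members go to different blocks, giving {p4,p5} and {p3}.
Refine {p4,p5} on symbol 1: members go to different blocks, giving {p4} and {p5}.
No further refinement is possible. Final partition (5 blocks): {p4} | {p2} | {p1} | {p3} | {p5}.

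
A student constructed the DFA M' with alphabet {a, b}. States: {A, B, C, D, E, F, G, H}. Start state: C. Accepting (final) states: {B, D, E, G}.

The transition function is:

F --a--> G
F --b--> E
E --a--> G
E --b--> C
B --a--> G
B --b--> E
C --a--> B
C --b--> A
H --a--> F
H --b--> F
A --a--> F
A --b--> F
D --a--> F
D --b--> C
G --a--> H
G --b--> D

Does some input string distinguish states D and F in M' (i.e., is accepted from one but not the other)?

Yes

Initial partition by acceptance: {B,D,E,G} | {A,C,F,H}.
Split {B,D,E,G} by δ(·,a) → {B,E} and {D,G}.
On input b, block {B,E} splits into {B} and {E}.
On input a, block {A,C,F,H} splits into {A,H} and {C} and {F}.
Split {D,G} by δ(·,a) → {D} and {G}.
The partition is now stable with 7 blocks: {B} | {A,H} | {D} | {E} | {C} | {F} | {G}.
D and F end up in different blocks, so they are distinguishable. For instance, the string 'ε' is accepted from only D.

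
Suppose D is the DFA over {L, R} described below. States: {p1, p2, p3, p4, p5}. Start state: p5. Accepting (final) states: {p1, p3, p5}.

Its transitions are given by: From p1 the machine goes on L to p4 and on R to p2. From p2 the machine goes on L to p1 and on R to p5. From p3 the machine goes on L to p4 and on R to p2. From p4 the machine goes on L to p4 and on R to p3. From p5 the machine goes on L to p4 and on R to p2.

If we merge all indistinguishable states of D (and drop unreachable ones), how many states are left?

3

All states are reachable from the start state.
P0 = {p1,p3,p5} | {p2,p4}.
Split {p2,p4} by δ(·,L) → {p2} and {p4}.
Stable partition: {p1,p3,p5} | {p2} | {p4} — 3 equivalence classes.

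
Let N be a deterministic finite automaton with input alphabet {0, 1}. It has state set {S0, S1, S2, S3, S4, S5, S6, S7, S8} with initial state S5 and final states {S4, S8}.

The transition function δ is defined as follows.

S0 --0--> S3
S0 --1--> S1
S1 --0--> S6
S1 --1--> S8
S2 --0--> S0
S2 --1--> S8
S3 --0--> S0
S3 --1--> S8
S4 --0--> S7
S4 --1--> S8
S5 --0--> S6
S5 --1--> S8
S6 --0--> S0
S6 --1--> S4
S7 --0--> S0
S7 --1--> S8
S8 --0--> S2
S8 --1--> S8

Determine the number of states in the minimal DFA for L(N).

4

Start with accepting vs non-accepting: {S4,S8} | {S0,S1,S2,S3,S5,S6,S7}.
Split {S0,S1,S2,S3,S5,S6,S7} by δ(·,1) → {S1,S2,S3,S5,S6,S7} and {S0}.
Split {S1,S2,S3,S5,S6,S7} by δ(·,0) → {S2,S3,S6,S7} and {S1,S5}.
The partition is now stable with 4 blocks: {S4,S8} | {S2,S3,S6,S7} | {S0} | {S1,S5}.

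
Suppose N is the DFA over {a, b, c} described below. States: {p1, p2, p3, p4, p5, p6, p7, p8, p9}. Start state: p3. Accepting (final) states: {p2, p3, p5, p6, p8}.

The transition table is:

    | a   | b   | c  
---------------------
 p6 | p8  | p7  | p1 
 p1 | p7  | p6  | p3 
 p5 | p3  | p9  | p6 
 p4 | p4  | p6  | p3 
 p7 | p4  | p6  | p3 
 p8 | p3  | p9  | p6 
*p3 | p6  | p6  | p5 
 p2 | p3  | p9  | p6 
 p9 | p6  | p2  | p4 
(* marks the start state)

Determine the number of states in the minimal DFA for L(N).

All states are reachable from the start state.
Start with accepting vs non-accepting: {p2,p3,p5,p6,p8} | {p1,p4,p7,p9}.
Refine {p2,p3,p5,p6,p8} on symbol b: members go to different blocks, giving {p2,p5,p6,p8} and {p3}.
Split {p2,p5,p6,p8} by δ(·,a) → {p2,p5,p8} and {p6}.
Split {p1,p4,p7,p9} by δ(·,a) → {p1,p4,p7} and {p9}.
The partition is now stable with 5 blocks: {p2,p5,p8} | {p1,p4,p7} | {p3} | {p6} | {p9}.

5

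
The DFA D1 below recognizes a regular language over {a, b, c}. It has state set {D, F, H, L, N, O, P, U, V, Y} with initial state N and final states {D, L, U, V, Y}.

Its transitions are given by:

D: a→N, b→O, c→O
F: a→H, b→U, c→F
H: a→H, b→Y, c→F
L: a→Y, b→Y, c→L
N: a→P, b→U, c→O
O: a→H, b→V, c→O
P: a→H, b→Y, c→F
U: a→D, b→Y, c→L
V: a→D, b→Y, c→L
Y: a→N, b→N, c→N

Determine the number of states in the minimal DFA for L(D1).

4

Every state is reachable, so we keep all 10.
P0 = {D,L,U,V,Y} | {F,H,N,O,P}.
On input a, block {D,L,U,V,Y} splits into {L,U,V} and {D,Y}.
Refine {F,H,N,O,P} on symbol b: members go to different blocks, giving {F,N,O} and {H,P}.
No further refinement is possible. Final partition (4 blocks): {L,U,V} | {F,N,O} | {D,Y} | {H,P}.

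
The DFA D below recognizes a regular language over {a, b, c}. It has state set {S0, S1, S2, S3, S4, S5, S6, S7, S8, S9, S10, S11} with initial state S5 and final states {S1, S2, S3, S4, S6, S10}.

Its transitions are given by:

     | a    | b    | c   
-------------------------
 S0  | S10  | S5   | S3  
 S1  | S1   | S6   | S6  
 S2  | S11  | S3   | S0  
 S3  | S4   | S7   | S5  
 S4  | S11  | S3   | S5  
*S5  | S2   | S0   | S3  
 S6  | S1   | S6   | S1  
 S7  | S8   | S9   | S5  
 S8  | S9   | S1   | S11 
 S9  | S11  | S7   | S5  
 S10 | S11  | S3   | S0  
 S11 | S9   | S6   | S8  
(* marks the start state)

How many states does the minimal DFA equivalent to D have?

6

P0 = {S1,S2,S3,S4,S6,S10} | {S0,S5,S7,S8,S9,S11}.
Refine {S1,S2,S3,S4,S6,S10} on symbol a: members go to different blocks, giving {S1,S3,S6} and {S2,S4,S10}.
Split {S1,S3,S6} by δ(·,a) → {S1,S6} and {S3}.
Split {S0,S5,S7,S8,S9,S11} by δ(·,a) → {S7,S8,S9,S11} and {S0,S5}.
Refine {S7,S8,S9,S11} on symbol b: members go to different blocks, giving {S7,S9} and {S8,S11}.
No further refinement is possible. Final partition (6 blocks): {S1,S6} | {S7,S9} | {S2,S4,S10} | {S3} | {S0,S5} | {S8,S11}.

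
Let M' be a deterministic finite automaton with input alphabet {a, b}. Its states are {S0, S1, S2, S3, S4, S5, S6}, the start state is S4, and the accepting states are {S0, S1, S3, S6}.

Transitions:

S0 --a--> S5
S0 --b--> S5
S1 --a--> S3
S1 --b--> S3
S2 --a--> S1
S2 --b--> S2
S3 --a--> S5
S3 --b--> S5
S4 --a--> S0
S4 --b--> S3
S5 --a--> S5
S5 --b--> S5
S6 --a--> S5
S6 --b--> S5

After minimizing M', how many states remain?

3

First remove the unreachable states {S1,S2,S6}; 4 states remain.
Initial partition by acceptance: {S0,S3} | {S4,S5}.
Refine {S4,S5} on symbol a: members go to different blocks, giving {S4} and {S5}.
Stable partition: {S0,S3} | {S4} | {S5} — 3 equivalence classes.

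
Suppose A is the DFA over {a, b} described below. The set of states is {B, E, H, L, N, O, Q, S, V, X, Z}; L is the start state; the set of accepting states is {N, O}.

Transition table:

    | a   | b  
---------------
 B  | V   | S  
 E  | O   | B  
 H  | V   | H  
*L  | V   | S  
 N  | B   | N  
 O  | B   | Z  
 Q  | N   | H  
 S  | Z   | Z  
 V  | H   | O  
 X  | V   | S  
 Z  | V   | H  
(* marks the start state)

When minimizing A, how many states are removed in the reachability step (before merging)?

No path from L leads to E, N, Q, X; the other 7 states are all reachable.

4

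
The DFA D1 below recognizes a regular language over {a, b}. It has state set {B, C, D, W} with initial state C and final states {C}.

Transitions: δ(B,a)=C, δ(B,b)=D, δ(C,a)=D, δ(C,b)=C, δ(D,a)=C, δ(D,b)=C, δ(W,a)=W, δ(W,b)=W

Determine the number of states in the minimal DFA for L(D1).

2

States {B,W} cannot be reached from the start state, so discard them.
P0 = {C} | {D}.
The partition is now stable with 2 blocks: {C} | {D}.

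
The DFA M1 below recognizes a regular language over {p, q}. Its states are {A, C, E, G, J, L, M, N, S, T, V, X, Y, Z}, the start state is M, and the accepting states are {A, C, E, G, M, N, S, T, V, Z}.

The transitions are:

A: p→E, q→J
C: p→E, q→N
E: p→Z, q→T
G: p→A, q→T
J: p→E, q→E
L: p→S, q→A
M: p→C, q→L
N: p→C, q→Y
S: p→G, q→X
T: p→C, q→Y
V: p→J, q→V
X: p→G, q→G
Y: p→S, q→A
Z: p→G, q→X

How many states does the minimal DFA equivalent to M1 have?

6

First remove the unreachable states {V}; 13 states remain.
Start with accepting vs non-accepting: {A,C,E,G,M,N,S,T,Z} | {J,L,X,Y}.
Split {A,C,E,G,M,N,S,T,Z} by δ(·,q) → {A,M,N,S,T,Z} and {C,E,G}.
Refine {J,L,X,Y} on symbol p: members go to different blocks, giving {L,Y} and {J,X}.
Refine {A,M,N,S,T,Z} on symbol q: members go to different blocks, giving {A,S,Z} and {M,N,T}.
Split {C,E,G} by δ(·,p) → {E,G} and {C}.
The partition is now stable with 6 blocks: {A,S,Z} | {L,Y} | {E,G} | {J,X} | {M,N,T} | {C}.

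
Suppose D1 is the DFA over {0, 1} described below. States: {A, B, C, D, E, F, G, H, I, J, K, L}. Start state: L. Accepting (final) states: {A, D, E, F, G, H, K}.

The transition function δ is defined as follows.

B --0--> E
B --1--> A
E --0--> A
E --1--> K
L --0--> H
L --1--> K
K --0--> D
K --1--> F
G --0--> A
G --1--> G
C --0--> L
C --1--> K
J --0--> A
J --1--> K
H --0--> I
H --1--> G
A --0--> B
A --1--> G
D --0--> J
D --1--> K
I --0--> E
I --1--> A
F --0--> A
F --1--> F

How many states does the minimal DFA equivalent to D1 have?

7

Reachable states from the start: {A,B,D,E,F,G,H,I,J,K,L}. Unreachable: {C} — drop them.
P0 = {A,D,E,F,G,H,K} | {B,I,J,L}.
Refine {A,D,E,F,G,H,K} on symbol 0: members go to different blocks, giving {E,F,G,K} and {A,D,H}.
Refine {B,I,J,L} on symbol 0: members go to different blocks, giving {B,I} and {J,L}.
On input 0, block {A,D,H} splits into {A,H} and {D}.
On input 0, block {E,F,G,K} splits into {E,F,G} and {K}.
Split {E,F,G} by δ(·,1) → {F,G} and {E}.
Stable partition: {F,G} | {B,I} | {A,H} | {J,L} | {D} | {K} | {E} — 7 equivalence classes.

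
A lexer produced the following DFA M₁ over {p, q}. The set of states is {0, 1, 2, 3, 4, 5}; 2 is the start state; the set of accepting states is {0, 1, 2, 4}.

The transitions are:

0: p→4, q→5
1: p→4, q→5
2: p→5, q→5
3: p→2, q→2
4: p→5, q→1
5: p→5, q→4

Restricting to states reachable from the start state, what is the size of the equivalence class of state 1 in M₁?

First remove the unreachable states {0,3}; 4 states remain.
P0 = {1,2,4} | {5}.
Split {1,2,4} by δ(·,p) → {2,4} and {1}.
Split {2,4} by δ(·,q) → {2} and {4}.
Stable partition: {2} | {5} | {1} | {4} — 4 equivalence classes.
The equivalence class containing 1 is {1}, of size 1.

1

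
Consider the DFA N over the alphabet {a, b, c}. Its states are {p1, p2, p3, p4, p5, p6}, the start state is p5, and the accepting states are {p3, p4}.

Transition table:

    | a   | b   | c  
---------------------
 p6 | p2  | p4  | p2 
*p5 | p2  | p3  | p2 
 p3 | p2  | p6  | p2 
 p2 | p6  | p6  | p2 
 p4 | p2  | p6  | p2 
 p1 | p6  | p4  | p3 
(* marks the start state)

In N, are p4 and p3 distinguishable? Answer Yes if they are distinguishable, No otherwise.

Reachable states from the start: {p2,p3,p4,p5,p6}. Unreachable: {p1} — drop them.
P0 = {p3,p4} | {p2,p5,p6}.
Split {p2,p5,p6} by δ(·,b) → {p5,p6} and {p2}.
No further refinement is possible. Final partition (3 blocks): {p3,p4} | {p5,p6} | {p2}.
p4 and p3 lie in the same block of the stable partition, so they are equivalent — no string distinguishes them.

No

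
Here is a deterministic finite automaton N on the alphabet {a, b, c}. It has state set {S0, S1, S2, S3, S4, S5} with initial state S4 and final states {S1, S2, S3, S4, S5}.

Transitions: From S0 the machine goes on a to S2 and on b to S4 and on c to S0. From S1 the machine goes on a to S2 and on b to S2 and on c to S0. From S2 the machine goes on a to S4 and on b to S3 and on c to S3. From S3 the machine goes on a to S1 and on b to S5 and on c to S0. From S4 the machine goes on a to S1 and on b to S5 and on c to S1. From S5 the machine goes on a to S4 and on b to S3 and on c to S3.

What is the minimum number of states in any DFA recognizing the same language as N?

Every state is reachable, so we keep all 6.
Start with accepting vs non-accepting: {S1,S2,S3,S4,S5} | {S0}.
Refine {S1,S2,S3,S4,S5} on symbol c: members go to different blocks, giving {S2,S4,S5} and {S1,S3}.
Refine {S2,S4,S5} on symbol a: members go to different blocks, giving {S2,S5} and {S4}.
On input a, block {S1,S3} splits into {S1} and {S3}.
Stable partition: {S2,S5} | {S0} | {S1} | {S4} | {S3} — 5 equivalence classes.

5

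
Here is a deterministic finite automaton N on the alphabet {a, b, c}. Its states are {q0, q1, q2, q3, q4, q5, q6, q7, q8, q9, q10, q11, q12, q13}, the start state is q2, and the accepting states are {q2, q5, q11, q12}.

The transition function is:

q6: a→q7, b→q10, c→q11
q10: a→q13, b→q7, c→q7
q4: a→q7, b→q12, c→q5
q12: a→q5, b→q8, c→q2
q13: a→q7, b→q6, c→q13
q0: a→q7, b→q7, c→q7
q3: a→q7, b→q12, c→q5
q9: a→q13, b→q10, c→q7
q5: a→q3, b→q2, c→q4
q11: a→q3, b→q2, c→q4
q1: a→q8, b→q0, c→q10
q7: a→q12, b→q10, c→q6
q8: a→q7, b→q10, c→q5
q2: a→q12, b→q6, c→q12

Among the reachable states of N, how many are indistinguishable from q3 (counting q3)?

First remove the unreachable states {q0,q1,q9}; 11 states remain.
Start with accepting vs non-accepting: {q2,q5,q11,q12} | {q3,q4,q6,q7,q8,q10,q13}.
Split {q2,q5,q11,q12} by δ(·,a) → {q2,q12} and {q5,q11}.
On input a, block {q2,q12} splits into {q2} and {q12}.
Refine {q3,q4,q6,q7,q8,q10,q13} on symbol a: members go to different blocks, giving {q3,q4,q6,q8,q10,q13} and {q7}.
On input a, block {q3,q4,q6,q8,q10,q13} splits into {q3,q4,q6,q8,q13} and {q10}.
Refine {q3,q4,q6,q8,q13} on symbol b: members go to different blocks, giving {q3,q4} and {q6,q8} and {q13}.
No further refinement is possible. Final partition (8 blocks): {q2} | {q3,q4} | {q5,q11} | {q12} | {q7} | {q10} | {q6,q8} | {q13}.
The equivalence class containing q3 is {q3,q4}, of size 2.

2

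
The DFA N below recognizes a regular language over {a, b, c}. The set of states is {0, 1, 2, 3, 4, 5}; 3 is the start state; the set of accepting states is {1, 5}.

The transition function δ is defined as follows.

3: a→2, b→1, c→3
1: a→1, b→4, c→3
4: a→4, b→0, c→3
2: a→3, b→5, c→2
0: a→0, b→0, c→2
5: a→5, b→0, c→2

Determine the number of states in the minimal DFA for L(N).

Every state is reachable, so we keep all 6.
P0 = {1,5} | {0,2,3,4}.
Refine {0,2,3,4} on symbol b: members go to different blocks, giving {0,4} and {2,3}.
No further refinement is possible. Final partition (3 blocks): {1,5} | {0,4} | {2,3}.

3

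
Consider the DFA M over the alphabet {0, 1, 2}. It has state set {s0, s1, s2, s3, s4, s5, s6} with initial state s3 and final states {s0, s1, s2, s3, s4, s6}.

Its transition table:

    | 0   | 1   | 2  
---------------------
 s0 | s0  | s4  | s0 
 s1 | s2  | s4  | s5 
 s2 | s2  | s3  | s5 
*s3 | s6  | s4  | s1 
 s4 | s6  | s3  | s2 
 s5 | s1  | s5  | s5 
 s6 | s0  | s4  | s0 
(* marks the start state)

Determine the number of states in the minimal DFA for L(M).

4

All states are reachable from the start state.
Start with accepting vs non-accepting: {s0,s1,s2,s3,s4,s6} | {s5}.
Split {s0,s1,s2,s3,s4,s6} by δ(·,2) → {s0,s3,s4,s6} and {s1,s2}.
Refine {s0,s3,s4,s6} on symbol 2: members go to different blocks, giving {s0,s6} and {s3,s4}.
Stable partition: {s0,s6} | {s5} | {s1,s2} | {s3,s4} — 4 equivalence classes.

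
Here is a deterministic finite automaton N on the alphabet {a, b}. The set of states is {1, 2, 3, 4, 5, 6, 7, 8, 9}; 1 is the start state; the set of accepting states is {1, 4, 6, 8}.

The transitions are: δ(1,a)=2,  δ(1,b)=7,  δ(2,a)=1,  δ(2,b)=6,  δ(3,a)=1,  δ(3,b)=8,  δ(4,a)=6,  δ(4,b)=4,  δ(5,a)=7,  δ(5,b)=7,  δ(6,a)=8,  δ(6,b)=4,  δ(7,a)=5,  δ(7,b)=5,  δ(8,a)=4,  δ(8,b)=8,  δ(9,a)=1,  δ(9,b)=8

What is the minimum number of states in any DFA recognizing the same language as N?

States {3,9} cannot be reached from the start state, so discard them.
Start with accepting vs non-accepting: {1,4,6,8} | {2,5,7}.
Refine {1,4,6,8} on symbol a: members go to different blocks, giving {4,6,8} and {1}.
Split {2,5,7} by δ(·,a) → {5,7} and {2}.
Stable partition: {4,6,8} | {5,7} | {1} | {2} — 4 equivalence classes.

4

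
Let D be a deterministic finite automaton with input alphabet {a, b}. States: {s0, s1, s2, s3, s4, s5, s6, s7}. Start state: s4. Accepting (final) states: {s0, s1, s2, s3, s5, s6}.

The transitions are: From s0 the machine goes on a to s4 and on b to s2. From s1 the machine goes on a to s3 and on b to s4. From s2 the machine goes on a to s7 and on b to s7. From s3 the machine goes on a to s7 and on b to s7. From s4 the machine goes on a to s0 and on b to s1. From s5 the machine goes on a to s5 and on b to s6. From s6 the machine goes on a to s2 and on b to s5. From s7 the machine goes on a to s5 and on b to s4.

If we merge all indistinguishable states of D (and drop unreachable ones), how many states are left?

P0 = {s0,s1,s2,s3,s5,s6} | {s4,s7}.
On input a, block {s0,s1,s2,s3,s5,s6} splits into {s0,s2,s3} and {s1,s5,s6}.
On input b, block {s0,s2,s3} splits into {s2,s3} and {s0}.
On input a, block {s4,s7} splits into {s4} and {s7}.
Refine {s1,s5,s6} on symbol a: members go to different blocks, giving {s1,s6} and {s5}.
On input b, block {s1,s6} splits into {s1} and {s6}.
The partition is now stable with 7 blocks: {s2,s3} | {s4} | {s1} | {s0} | {s7} | {s5} | {s6}.

7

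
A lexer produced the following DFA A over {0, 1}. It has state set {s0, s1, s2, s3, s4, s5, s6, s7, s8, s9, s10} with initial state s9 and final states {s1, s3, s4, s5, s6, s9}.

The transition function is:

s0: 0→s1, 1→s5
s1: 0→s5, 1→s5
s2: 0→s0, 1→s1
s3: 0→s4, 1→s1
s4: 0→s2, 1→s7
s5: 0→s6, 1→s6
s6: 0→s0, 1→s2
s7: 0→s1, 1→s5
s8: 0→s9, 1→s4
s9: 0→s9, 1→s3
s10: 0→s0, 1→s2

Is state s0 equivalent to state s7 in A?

Yes

Reachable states from the start: {s0,s1,s2,s3,s4,s5,s6,s7,s9}. Unreachable: {s8,s10} — drop them.
Start with accepting vs non-accepting: {s1,s3,s4,s5,s6,s9} | {s0,s2,s7}.
Split {s1,s3,s4,s5,s6,s9} by δ(·,0) → {s1,s3,s5,s9} and {s4,s6}.
Split {s1,s3,s5,s9} by δ(·,0) → {s1,s9} and {s3,s5}.
Refine {s1,s9} on symbol 0: members go to different blocks, giving {s1} and {s9}.
Split {s0,s2,s7} by δ(·,0) → {s0,s7} and {s2}.
Split {s4,s6} by δ(·,0) → {s4} and {s6}.
Split {s3,s5} by δ(·,0) → {s3} and {s5}.
Stable partition: {s1} | {s0,s7} | {s4} | {s3} | {s9} | {s2} | {s6} | {s5} — 8 equivalence classes.
s0 and s7 lie in the same block of the stable partition, so they are equivalent — no string distinguishes them.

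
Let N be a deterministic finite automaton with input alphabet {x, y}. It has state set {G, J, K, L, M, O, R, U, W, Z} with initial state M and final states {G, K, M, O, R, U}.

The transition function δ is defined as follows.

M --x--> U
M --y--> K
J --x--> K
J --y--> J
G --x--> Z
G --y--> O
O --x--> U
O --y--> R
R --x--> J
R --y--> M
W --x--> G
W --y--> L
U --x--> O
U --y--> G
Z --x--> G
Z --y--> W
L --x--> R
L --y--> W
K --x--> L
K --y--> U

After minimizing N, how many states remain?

All states are reachable from the start state.
P0 = {G,K,M,O,R,U} | {J,L,W,Z}.
Split {G,K,M,O,R,U} by δ(·,x) → {M,O,U} and {G,K,R}.
No further refinement is possible. Final partition (3 blocks): {M,O,U} | {J,L,W,Z} | {G,K,R}.

3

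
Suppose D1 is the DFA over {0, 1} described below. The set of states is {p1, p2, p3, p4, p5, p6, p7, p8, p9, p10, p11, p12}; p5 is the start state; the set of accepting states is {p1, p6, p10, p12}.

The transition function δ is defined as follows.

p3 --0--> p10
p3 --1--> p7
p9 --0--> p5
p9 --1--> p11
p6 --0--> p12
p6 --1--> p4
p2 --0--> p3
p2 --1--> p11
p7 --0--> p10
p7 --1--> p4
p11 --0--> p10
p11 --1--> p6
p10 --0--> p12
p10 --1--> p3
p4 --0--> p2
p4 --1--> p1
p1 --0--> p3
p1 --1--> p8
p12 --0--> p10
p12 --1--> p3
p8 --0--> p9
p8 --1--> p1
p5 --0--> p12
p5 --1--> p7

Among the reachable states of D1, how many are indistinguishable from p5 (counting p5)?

2

Every state is reachable, so we keep all 12.
P0 = {p1,p6,p10,p12} | {p2,p3,p4,p5,p7,p8,p9,p11}.
On input 0, block {p1,p6,p10,p12} splits into {p6,p10,p12} and {p1}.
On input 0, block {p2,p3,p4,p5,p7,p8,p9,p11} splits into {p2,p4,p8,p9} and {p3,p5,p7,p11}.
Refine {p6,p10,p12} on symbol 1: members go to different blocks, giving {p10,p12} and {p6}.
On input 0, block {p2,p4,p8,p9} splits into {p2,p9} and {p4,p8}.
Split {p3,p5,p7,p11} by δ(·,1) → {p3,p5} and {p7} and {p11}.
The partition is now stable with 8 blocks: {p10,p12} | {p2,p9} | {p1} | {p3,p5} | {p6} | {p4,p8} | {p7} | {p11}.
State p5 belongs to the block {p3,p5}, which has 2 states.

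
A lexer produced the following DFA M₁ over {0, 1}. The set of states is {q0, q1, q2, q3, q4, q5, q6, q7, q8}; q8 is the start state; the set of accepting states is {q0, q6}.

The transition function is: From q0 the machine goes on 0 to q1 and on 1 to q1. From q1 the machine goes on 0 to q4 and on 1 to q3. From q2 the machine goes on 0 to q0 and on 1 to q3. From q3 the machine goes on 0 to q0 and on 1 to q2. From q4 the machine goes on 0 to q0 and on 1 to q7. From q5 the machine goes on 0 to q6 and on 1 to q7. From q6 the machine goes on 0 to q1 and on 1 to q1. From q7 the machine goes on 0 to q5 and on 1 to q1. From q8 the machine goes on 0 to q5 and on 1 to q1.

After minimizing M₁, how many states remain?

5

All states are reachable from the start state.
P0 = {q0,q6} | {q1,q2,q3,q4,q5,q7,q8}.
On input 0, block {q1,q2,q3,q4,q5,q7,q8} splits into {q2,q3,q4,q5} and {q1,q7,q8}.
Split {q2,q3,q4,q5} by δ(·,1) → {q2,q3} and {q4,q5}.
Refine {q1,q7,q8} on symbol 1: members go to different blocks, giving {q7,q8} and {q1}.
No further refinement is possible. Final partition (5 blocks): {q0,q6} | {q2,q3} | {q7,q8} | {q4,q5} | {q1}.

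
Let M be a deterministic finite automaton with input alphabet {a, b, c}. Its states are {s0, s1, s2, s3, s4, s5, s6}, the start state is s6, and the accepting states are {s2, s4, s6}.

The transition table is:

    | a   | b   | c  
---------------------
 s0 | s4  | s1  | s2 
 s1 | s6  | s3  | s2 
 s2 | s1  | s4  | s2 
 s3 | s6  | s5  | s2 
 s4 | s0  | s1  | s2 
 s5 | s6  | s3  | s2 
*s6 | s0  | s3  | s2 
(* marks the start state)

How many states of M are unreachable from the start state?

0

Every one of the 7 states is reachable from s6.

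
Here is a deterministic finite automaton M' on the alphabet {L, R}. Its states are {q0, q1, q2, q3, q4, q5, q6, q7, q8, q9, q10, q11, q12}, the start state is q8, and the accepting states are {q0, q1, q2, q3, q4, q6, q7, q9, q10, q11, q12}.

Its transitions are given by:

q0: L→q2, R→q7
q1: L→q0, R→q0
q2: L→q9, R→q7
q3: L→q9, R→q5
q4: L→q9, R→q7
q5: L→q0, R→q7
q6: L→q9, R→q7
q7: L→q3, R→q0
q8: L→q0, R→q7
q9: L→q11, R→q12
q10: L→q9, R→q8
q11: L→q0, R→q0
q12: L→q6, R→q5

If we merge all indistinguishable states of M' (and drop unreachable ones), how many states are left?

8

States {q1,q4,q10} cannot be reached from the start state, so discard them.
Start with accepting vs non-accepting: {q0,q2,q3,q6,q7,q9,q11,q12} | {q5,q8}.
Refine {q0,q2,q3,q6,q7,q9,q11,q12} on symbol R: members go to different blocks, giving {q0,q2,q6,q7,q9,q11} and {q3,q12}.
Refine {q0,q2,q6,q7,q9,q11} on symbol L: members go to different blocks, giving {q0,q2,q6,q9,q11} and {q7}.
Split {q0,q2,q6,q9,q11} by δ(·,R) → {q0,q2,q6} and {q9} and {q11}.
Split {q0,q2,q6} by δ(·,L) → {q2,q6} and {q0}.
Refine {q3,q12} on symbol L: members go to different blocks, giving {q3} and {q12}.
The partition is now stable with 8 blocks: {q2,q6} | {q5,q8} | {q3} | {q7} | {q9} | {q11} | {q0} | {q12}.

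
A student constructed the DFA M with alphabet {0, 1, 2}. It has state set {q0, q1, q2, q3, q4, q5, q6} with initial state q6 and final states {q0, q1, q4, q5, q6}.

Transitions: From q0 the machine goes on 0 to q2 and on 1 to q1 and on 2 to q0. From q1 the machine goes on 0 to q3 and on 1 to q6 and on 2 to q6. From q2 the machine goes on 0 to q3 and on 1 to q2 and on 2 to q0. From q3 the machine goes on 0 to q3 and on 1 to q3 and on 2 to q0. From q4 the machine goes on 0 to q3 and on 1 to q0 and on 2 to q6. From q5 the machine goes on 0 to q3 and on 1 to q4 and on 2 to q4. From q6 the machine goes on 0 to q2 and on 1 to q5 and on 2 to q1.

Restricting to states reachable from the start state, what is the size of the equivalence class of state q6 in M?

All states are reachable from the start state.
Start with accepting vs non-accepting: {q0,q1,q4,q5,q6} | {q2,q3}.
No further refinement is possible. Final partition (2 blocks): {q0,q1,q4,q5,q6} | {q2,q3}.
The equivalence class containing q6 is {q0,q1,q4,q5,q6}, of size 5.

5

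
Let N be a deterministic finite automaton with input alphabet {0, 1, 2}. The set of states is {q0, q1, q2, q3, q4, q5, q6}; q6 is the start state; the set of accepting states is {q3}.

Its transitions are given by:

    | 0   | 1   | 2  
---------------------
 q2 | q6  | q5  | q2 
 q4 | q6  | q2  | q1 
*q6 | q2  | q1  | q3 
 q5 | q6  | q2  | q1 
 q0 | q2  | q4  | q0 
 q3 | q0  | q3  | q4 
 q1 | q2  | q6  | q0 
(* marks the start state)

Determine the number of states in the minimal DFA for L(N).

6

Initial partition by acceptance: {q3} | {q0,q1,q2,q4,q5,q6}.
Split {q0,q1,q2,q4,q5,q6} by δ(·,2) → {q0,q1,q2,q4,q5} and {q6}.
Refine {q0,q1,q2,q4,q5} on symbol 0: members go to different blocks, giving {q2,q4,q5} and {q0,q1}.
Refine {q2,q4,q5} on symbol 2: members go to different blocks, giving {q4,q5} and {q2}.
Split {q0,q1} by δ(·,1) → {q0} and {q1}.
The partition is now stable with 6 blocks: {q3} | {q4,q5} | {q6} | {q0} | {q2} | {q1}.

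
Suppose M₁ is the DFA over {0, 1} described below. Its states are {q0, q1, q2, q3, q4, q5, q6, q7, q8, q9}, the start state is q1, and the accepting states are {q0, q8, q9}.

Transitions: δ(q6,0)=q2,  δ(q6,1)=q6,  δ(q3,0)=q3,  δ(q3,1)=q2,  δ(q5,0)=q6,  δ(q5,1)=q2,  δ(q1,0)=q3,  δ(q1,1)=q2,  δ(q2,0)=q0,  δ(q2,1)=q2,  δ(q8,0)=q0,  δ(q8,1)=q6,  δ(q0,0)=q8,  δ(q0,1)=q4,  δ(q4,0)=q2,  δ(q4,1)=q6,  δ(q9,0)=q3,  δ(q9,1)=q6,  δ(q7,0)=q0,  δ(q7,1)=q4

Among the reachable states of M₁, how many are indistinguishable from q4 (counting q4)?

2

First remove the unreachable states {q5,q7,q9}; 7 states remain.
P0 = {q0,q8} | {q1,q2,q3,q4,q6}.
Refine {q1,q2,q3,q4,q6} on symbol 0: members go to different blocks, giving {q1,q3,q4,q6} and {q2}.
Split {q1,q3,q4,q6} by δ(·,0) → {q1,q3} and {q4,q6}.
The partition is now stable with 4 blocks: {q0,q8} | {q1,q3} | {q2} | {q4,q6}.
State q4 belongs to the block {q4,q6}, which has 2 states.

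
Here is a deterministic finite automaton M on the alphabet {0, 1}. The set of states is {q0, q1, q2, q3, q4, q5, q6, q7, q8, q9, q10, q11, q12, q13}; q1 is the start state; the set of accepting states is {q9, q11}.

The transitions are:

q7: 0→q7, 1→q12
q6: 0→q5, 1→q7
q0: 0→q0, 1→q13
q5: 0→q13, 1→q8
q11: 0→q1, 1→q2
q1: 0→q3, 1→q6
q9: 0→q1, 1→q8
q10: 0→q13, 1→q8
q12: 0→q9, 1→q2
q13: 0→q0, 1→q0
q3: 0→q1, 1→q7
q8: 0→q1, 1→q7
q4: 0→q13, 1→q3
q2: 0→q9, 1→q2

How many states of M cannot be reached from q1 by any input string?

3

No path from q1 leads to q4, q10, q11; the other 11 states are all reachable.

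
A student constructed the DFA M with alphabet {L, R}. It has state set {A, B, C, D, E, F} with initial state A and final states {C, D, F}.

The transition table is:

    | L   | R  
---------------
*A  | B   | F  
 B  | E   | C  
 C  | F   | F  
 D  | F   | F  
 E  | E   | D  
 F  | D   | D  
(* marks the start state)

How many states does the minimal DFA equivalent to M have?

2

Every state is reachable, so we keep all 6.
Initial partition by acceptance: {C,D,F} | {A,B,E}.
Stable partition: {C,D,F} | {A,B,E} — 2 equivalence classes.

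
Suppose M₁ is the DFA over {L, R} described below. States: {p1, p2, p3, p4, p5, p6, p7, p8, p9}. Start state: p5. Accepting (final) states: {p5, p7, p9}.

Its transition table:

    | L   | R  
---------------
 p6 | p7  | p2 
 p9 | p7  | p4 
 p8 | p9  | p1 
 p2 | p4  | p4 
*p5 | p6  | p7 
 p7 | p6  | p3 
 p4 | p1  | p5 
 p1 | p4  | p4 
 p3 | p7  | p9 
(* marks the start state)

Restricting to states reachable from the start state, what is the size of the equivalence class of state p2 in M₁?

States {p8} cannot be reached from the start state, so discard them.
Initial partition by acceptance: {p5,p7,p9} | {p1,p2,p3,p4,p6}.
Refine {p5,p7,p9} on symbol L: members go to different blocks, giving {p5,p7} and {p9}.
Refine {p5,p7} on symbol R: members go to different blocks, giving {p5} and {p7}.
On input L, block {p1,p2,p3,p4,p6} splits into {p1,p2,p4} and {p3,p6}.
Refine {p1,p2,p4} on symbol R: members go to different blocks, giving {p1,p2} and {p4}.
Refine {p3,p6} on symbol R: members go to different blocks, giving {p3} and {p6}.
No further refinement is possible. Final partition (7 blocks): {p5} | {p1,p2} | {p9} | {p7} | {p3} | {p4} | {p6}.
State p2 belongs to the block {p1,p2}, which has 2 states.

2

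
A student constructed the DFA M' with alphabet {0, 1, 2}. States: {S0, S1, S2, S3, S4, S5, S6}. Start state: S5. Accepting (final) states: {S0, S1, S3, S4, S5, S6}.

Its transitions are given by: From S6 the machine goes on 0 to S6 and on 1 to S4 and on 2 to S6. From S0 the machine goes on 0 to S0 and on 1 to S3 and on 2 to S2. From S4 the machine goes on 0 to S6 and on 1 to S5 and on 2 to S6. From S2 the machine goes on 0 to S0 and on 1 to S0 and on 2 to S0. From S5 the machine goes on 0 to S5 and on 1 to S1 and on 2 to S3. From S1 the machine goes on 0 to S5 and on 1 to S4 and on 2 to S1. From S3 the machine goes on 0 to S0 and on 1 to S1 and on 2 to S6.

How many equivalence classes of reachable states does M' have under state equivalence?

7

All states are reachable from the start state.
Start with accepting vs non-accepting: {S0,S1,S3,S4,S5,S6} | {S2}.
On input 2, block {S0,S1,S3,S4,S5,S6} splits into {S1,S3,S4,S5,S6} and {S0}.
Refine {S1,S3,S4,S5,S6} on symbol 0: members go to different blocks, giving {S1,S4,S5,S6} and {S3}.
Refine {S1,S4,S5,S6} on symbol 2: members go to different blocks, giving {S1,S4,S6} and {S5}.
Refine {S1,S4,S6} on symbol 0: members go to different blocks, giving {S4,S6} and {S1}.
Refine {S4,S6} on symbol 1: members go to different blocks, giving {S4} and {S6}.
The partition is now stable with 7 blocks: {S4} | {S2} | {S0} | {S3} | {S5} | {S1} | {S6}.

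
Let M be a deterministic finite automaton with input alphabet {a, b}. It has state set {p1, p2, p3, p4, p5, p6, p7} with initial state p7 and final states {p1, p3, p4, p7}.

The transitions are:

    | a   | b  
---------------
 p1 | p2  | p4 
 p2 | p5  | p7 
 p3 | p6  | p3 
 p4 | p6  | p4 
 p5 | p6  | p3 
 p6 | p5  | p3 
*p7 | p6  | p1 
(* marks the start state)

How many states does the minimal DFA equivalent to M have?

2

All states are reachable from the start state.
P0 = {p1,p3,p4,p7} | {p2,p5,p6}.
Stable partition: {p1,p3,p4,p7} | {p2,p5,p6} — 2 equivalence classes.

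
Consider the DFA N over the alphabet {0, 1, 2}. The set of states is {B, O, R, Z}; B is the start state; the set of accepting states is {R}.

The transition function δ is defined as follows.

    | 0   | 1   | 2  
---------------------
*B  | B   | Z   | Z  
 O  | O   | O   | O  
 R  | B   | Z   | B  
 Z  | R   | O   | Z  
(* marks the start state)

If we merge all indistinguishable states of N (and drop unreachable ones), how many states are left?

Every state is reachable, so we keep all 4.
P0 = {R} | {B,O,Z}.
Refine {B,O,Z} on symbol 0: members go to different blocks, giving {B,O} and {Z}.
Refine {B,O} on symbol 1: members go to different blocks, giving {B} and {O}.
The partition is now stable with 4 blocks: {R} | {B} | {Z} | {O}.

4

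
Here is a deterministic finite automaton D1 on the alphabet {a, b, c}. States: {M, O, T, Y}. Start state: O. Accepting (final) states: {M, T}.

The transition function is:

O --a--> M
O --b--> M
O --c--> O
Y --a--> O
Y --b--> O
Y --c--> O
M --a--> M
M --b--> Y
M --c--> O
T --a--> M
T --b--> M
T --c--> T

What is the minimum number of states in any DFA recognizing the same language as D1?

First remove the unreachable states {T}; 3 states remain.
Start with accepting vs non-accepting: {M} | {O,Y}.
On input a, block {O,Y} splits into {O} and {Y}.
Stable partition: {M} | {O} | {Y} — 3 equivalence classes.

3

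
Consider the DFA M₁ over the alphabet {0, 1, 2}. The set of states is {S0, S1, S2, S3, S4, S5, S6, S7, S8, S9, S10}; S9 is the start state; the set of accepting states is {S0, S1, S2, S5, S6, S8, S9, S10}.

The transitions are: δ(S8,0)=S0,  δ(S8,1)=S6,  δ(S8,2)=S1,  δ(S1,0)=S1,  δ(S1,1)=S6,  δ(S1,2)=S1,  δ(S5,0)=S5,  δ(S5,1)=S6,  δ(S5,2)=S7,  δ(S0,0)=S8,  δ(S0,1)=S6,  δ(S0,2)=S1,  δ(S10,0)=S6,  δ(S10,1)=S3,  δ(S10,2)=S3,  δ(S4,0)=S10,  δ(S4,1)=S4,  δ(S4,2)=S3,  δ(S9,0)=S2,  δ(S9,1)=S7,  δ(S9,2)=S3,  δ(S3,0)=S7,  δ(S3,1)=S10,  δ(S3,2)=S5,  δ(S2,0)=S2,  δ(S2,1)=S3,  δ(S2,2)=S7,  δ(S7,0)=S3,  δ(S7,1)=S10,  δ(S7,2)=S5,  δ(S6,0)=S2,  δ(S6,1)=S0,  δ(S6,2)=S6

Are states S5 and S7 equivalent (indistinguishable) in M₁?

No

States {S4} cannot be reached from the start state, so discard them.
Start with accepting vs non-accepting: {S0,S1,S2,S5,S6,S8,S9,S10} | {S3,S7}.
On input 1, block {S0,S1,S2,S5,S6,S8,S9,S10} splits into {S0,S1,S5,S6,S8} and {S2,S9,S10}.
On input 0, block {S0,S1,S5,S6,S8} splits into {S0,S1,S5,S8} and {S6}.
Refine {S0,S1,S5,S8} on symbol 2: members go to different blocks, giving {S0,S1,S8} and {S5}.
Refine {S2,S9,S10} on symbol 0: members go to different blocks, giving {S2,S9} and {S10}.
The partition is now stable with 6 blocks: {S0,S1,S8} | {S3,S7} | {S2,S9} | {S6} | {S5} | {S10}.
S5 and S7 end up in different blocks, so they are distinguishable. For instance, the string 'ε' is accepted from only S5.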